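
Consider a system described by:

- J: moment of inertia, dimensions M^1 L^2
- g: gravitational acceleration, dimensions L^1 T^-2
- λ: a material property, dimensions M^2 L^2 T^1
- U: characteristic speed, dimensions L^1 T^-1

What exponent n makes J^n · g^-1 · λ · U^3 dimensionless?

Balance the M exponent: (1)·n from J, plus −(0) + (2) + 3·(0) = 2 from the rest, must sum to zero.
n + 2 = 0, so n = -2.

-2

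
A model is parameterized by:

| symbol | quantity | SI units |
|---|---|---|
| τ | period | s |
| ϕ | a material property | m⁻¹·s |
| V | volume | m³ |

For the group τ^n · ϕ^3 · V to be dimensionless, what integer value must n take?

Balance the T exponent: (1)·n from τ, plus 3·(1) + (0) = 3 from the rest, must sum to zero.
n + 3 = 0, so n = -3.

-3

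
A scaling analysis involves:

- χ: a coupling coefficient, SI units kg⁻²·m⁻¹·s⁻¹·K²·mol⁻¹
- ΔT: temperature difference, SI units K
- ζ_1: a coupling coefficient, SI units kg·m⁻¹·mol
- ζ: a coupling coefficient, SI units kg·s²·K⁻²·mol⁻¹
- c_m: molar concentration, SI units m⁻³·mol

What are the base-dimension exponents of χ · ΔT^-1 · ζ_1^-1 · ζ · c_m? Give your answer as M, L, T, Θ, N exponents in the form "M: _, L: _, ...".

Collect each base-dimension exponent across the product:
  M: (-2) − (0) − (1) + (1) + (0) = -2
  L: (-1) − (0) − (-1) + (0) + (-3) = -3
  T: (-1) − (0) − (0) + (2) + (0) = 1
  Θ: (2) − (1) − (0) + (-2) + (0) = -1
  N: (-1) − (0) − (1) + (-1) + (1) = -2
So the dimensions are [M⁻² L⁻³ T Θ⁻¹ N⁻²].

M: -2, L: -3, T: 1, Θ: -1, N: -2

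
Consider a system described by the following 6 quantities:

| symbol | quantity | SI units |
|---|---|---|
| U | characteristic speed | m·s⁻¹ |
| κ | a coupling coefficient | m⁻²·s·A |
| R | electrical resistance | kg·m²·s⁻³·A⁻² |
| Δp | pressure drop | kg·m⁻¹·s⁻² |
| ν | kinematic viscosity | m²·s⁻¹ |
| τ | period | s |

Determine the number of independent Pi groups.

There are 6 variables and 4 base dimensions (M, L, T, I).
The dimension matrix has rank 4.
Independent dimensionless groups: 6 − 4 = 2.

2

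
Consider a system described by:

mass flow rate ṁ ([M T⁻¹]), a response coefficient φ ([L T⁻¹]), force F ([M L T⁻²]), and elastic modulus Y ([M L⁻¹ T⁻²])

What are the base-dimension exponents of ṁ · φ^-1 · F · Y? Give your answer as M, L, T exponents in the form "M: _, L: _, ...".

Collect each base-dimension exponent across the product:
  M: (1) − (0) + (1) + (1) = 3
  L: (0) − (1) + (1) + (-1) = -1
  T: (-1) − (-1) + (-2) + (-2) = -4
So the dimensions are [M³ L⁻¹ T⁻⁴].

M: 3, L: -1, T: -4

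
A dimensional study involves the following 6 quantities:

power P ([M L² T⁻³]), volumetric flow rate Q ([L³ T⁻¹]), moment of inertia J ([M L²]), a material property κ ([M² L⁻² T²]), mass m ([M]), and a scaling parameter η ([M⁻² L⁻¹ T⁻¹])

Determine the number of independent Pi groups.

3

There are 6 variables and 3 base dimensions (M, L, T).
The dimension matrix has rank 3.
Independent dimensionless groups: 6 − 3 = 3.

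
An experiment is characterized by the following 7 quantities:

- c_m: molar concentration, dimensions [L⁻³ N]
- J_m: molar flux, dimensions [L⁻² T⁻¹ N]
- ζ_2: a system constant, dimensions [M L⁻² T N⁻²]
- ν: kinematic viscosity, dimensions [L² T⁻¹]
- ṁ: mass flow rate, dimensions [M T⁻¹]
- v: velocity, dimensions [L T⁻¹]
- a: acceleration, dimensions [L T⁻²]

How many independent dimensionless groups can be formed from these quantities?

There are 7 variables and 4 base dimensions (M, L, T, N).
The dimension matrix has rank 4.
Independent dimensionless groups: 7 − 4 = 3.

3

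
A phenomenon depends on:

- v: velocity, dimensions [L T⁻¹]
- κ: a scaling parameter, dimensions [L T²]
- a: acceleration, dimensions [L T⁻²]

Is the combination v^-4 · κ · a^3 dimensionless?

yes

Sum the exponent of each base dimension across the product:
  L: −4·[v]_L + [κ]_L + 3·[a]_L = −4·(1) + (1) + 3·(1) = 0
  T: −4·[v]_T + [κ]_T + 3·[a]_T = −4·(-1) + (2) + 3·(-2) = 0
All base exponents vanish — dimensionless.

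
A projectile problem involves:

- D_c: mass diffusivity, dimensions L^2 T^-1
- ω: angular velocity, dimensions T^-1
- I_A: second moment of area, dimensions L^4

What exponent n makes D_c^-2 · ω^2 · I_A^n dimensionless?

1

Balance the L exponent: (4)·n from I_A, plus −2·(2) + 2·(0) = -4 from the rest, must sum to zero.
4n − 4 = 0, so n = 1.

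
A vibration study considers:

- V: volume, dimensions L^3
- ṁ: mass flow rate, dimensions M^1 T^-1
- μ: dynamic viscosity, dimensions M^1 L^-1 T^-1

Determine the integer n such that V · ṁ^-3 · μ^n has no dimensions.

3

Balance the M exponent: (1)·n from μ, plus (0) − 3·(1) = -3 from the rest, must sum to zero.
n − 3 = 0, so n = 3.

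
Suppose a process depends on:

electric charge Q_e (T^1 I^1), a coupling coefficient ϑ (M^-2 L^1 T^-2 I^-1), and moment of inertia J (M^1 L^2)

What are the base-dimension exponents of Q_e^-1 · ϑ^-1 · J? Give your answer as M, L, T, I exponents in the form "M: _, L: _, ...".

Collect each base-dimension exponent across the product:
  M: −(0) − (-2) + (1) = 3
  L: −(0) − (1) + (2) = 1
  T: −(1) − (-2) + (0) = 1
  I: −(1) − (-1) + (0) = 0
So the dimensions are [M³ L T].

M: 3, L: 1, T: 1, I: 0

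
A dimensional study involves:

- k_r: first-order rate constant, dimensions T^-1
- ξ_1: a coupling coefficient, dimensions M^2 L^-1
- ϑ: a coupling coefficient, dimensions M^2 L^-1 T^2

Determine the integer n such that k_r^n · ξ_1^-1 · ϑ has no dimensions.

2

Balance the T exponent: (-1)·n from k_r, plus −(0) + (2) = 2 from the rest, must sum to zero.
−n + 2 = 0, so n = 2.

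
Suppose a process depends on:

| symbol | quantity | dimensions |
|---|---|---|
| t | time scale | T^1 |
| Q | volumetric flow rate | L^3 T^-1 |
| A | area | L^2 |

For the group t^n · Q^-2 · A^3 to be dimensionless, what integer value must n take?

Balance the T exponent: (1)·n from t, plus −2·(-1) + 3·(0) = 2 from the rest, must sum to zero.
n + 2 = 0, so n = -2.

-2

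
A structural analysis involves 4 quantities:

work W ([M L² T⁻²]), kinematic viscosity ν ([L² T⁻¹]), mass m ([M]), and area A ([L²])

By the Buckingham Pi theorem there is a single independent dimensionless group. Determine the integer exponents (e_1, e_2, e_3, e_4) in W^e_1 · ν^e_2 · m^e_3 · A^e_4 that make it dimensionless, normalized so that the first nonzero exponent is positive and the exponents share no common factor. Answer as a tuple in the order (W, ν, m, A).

M: e_1·(1) + e_2·(0) + e_3·(1) + e_4·(0) = 0
L: e_1·(2) + e_2·(2) + e_3·(0) + e_4·(2) = 0
T: e_1·(-2) + e_2·(-1) + e_3·(0) + e_4·(0) = 0
Solving this homogeneous linear system for the smallest-integer solution (first nonzero entry positive) gives (1, -2, -1, 1).

(1, -2, -1, 1)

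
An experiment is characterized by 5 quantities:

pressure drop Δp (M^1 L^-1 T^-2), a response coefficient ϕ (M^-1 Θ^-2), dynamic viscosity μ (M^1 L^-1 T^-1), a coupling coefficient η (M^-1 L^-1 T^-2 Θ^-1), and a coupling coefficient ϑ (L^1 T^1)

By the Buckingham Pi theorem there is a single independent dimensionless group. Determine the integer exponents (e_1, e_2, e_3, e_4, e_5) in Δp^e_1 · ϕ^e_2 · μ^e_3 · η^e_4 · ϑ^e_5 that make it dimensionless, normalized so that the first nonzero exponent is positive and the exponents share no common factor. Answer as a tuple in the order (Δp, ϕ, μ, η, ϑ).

(2, 1, -3, -2, -3)

M: e_1·(1) + e_2·(-1) + e_3·(1) + e_4·(-1) + e_5·(0) = 0
L: e_1·(-1) + e_2·(0) + e_3·(-1) + e_4·(-1) + e_5·(1) = 0
T: e_1·(-2) + e_2·(0) + e_3·(-1) + e_4·(-2) + e_5·(1) = 0
Θ: e_1·(0) + e_2·(-2) + e_3·(0) + e_4·(-1) + e_5·(0) = 0
Solving this homogeneous linear system for the smallest-integer solution (first nonzero entry positive) gives (2, 1, -3, -2, -3).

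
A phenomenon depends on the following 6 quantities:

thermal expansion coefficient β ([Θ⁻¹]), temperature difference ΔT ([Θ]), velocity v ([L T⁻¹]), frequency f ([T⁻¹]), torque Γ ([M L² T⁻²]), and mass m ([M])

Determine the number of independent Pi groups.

There are 6 variables and 4 base dimensions (M, L, T, Θ).
The dimension matrix has rank 4.
Independent dimensionless groups: 6 − 4 = 2.

2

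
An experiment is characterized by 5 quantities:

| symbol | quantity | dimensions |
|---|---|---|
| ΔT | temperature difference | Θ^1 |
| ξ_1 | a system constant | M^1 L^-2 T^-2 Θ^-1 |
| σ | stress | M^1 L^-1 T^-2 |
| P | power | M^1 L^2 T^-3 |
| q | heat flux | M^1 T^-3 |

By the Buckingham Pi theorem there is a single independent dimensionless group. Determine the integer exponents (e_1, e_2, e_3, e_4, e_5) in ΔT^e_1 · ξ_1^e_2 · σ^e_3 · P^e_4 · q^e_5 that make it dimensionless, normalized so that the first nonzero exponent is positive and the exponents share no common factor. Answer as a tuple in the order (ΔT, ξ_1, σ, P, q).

M: e_1·(0) + e_2·(1) + e_3·(1) + e_4·(1) + e_5·(1) = 0
L: e_1·(0) + e_2·(-2) + e_3·(-1) + e_4·(2) + e_5·(0) = 0
T: e_1·(0) + e_2·(-2) + e_3·(-2) + e_4·(-3) + e_5·(-3) = 0
Θ: e_1·(1) + e_2·(-1) + e_3·(0) + e_4·(0) + e_5·(0) = 0
Solving this homogeneous linear system for the smallest-integer solution (first nonzero entry positive) gives (2, 2, -2, 1, -1).

(2, 2, -2, 1, -1)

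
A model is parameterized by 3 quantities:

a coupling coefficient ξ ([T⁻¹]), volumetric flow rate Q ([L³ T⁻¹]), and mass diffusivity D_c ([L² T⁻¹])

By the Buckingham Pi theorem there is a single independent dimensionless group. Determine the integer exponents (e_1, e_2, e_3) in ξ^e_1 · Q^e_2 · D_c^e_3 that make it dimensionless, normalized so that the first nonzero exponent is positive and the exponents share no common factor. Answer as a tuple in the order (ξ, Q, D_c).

(1, 2, -3)

L: e_1·(0) + e_2·(3) + e_3·(2) = 0
T: e_1·(-1) + e_2·(-1) + e_3·(-1) = 0
Solving this homogeneous linear system for the smallest-integer solution (first nonzero entry positive) gives (1, 2, -3).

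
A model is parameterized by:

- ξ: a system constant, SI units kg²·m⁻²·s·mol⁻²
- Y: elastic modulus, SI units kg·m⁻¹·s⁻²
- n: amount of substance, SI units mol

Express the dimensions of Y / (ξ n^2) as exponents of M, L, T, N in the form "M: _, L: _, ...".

M: -1, L: 1, T: -3, N: 0

Collect each base-dimension exponent across the product:
  M: −(2) + (1) − 2·(0) = -1
  L: −(-2) + (-1) − 2·(0) = 1
  T: −(1) + (-2) − 2·(0) = -3
  N: −(-2) + (0) − 2·(1) = 0
So the dimensions are [M⁻¹ L T⁻³].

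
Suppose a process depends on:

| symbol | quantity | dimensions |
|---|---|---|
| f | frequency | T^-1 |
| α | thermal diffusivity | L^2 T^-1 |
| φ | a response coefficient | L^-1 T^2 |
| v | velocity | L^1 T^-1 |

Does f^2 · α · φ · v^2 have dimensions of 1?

no

Sum the exponent of each base dimension across the product:
  L: 2·[f]_L + [α]_L + [φ]_L + 2·[v]_L = 2·(0) + (2) + (-1) + 2·(1) = 3
  T: 2·[f]_T + [α]_T + [φ]_T + 2·[v]_T = 2·(-1) + (-1) + (2) + 2·(-1) = -3
Net dimensions [L³ T⁻³] ≠ [1] — not dimensionless.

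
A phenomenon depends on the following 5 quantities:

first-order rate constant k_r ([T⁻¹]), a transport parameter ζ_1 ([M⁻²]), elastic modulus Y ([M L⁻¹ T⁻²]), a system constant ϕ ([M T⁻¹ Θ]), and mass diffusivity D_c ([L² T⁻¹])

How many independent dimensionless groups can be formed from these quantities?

1

There are 5 variables and 4 base dimensions (M, L, T, Θ).
The dimension matrix has rank 4.
Independent dimensionless groups: 5 − 4 = 1.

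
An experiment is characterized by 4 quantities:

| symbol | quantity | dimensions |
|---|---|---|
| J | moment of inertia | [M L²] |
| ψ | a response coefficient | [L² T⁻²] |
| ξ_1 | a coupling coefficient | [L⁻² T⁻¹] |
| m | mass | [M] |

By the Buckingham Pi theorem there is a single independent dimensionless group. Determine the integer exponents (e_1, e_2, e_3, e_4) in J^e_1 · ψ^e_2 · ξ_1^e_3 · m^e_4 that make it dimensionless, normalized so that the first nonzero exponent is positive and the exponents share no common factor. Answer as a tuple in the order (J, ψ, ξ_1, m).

(3, -1, 2, -3)

M: e_1·(1) + e_2·(0) + e_3·(0) + e_4·(1) = 0
L: e_1·(2) + e_2·(2) + e_3·(-2) + e_4·(0) = 0
T: e_1·(0) + e_2·(-2) + e_3·(-1) + e_4·(0) = 0
Solving this homogeneous linear system for the smallest-integer solution (first nonzero entry positive) gives (3, -1, 2, -3).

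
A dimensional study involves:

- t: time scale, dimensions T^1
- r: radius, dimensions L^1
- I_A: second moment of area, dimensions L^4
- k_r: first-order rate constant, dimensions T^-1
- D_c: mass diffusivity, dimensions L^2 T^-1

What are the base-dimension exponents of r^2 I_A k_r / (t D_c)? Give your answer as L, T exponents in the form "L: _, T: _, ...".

L: 4, T: -1

Collect each base-dimension exponent across the product:
  L: −(0) + 2·(1) + (4) + (0) − (2) = 4
  T: −(1) + 2·(0) + (0) + (-1) − (-1) = -1
So the dimensions are [L⁴ T⁻¹].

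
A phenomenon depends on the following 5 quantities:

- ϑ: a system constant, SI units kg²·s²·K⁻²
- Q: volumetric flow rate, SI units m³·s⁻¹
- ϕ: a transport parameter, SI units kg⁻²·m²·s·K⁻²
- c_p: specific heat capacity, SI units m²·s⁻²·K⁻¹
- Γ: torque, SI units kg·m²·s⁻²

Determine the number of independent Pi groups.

1

There are 5 variables and 4 base dimensions (M, L, T, Θ).
The dimension matrix has rank 4.
Independent dimensionless groups: 5 − 4 = 1.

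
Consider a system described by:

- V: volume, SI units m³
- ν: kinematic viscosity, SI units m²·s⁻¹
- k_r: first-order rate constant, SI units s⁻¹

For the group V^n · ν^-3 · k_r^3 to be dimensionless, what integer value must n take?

2

Balance the L exponent: (3)·n from V, plus −3·(2) + 3·(0) = -6 from the rest, must sum to zero.
3n − 6 = 0, so n = 2.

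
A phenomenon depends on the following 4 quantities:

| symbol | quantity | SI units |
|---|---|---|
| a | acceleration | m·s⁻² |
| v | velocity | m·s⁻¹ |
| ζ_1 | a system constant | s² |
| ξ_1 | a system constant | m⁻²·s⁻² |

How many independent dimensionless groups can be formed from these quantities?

2

There are 4 variables and 2 base dimensions (L, T).
The dimension matrix has rank 2.
Independent dimensionless groups: 4 − 2 = 2.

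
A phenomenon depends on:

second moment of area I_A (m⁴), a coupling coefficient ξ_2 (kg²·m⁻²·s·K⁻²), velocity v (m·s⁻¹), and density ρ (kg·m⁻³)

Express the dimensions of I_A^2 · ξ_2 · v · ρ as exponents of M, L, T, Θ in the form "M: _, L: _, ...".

M: 3, L: 4, T: 0, Θ: -2

Collect each base-dimension exponent across the product:
  M: 2·(0) + (2) + (0) + (1) = 3
  L: 2·(4) + (-2) + (1) + (-3) = 4
  T: 2·(0) + (1) + (-1) + (0) = 0
  Θ: 2·(0) + (-2) + (0) + (0) = -2
So the dimensions are [M³ L⁴ Θ⁻²].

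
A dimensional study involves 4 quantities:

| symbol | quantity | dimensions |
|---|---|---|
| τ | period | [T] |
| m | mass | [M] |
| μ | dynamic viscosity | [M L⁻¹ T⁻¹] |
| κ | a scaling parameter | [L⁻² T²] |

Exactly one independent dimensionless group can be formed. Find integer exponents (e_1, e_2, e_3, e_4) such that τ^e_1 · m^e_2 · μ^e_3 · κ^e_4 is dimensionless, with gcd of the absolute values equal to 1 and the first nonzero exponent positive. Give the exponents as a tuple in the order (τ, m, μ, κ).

M: e_1·(0) + e_2·(1) + e_3·(1) + e_4·(0) = 0
L: e_1·(0) + e_2·(0) + e_3·(-1) + e_4·(-2) = 0
T: e_1·(1) + e_2·(0) + e_3·(-1) + e_4·(2) = 0
Solving this homogeneous linear system for the smallest-integer solution (first nonzero entry positive) gives (4, -2, 2, -1).

(4, -2, 2, -1)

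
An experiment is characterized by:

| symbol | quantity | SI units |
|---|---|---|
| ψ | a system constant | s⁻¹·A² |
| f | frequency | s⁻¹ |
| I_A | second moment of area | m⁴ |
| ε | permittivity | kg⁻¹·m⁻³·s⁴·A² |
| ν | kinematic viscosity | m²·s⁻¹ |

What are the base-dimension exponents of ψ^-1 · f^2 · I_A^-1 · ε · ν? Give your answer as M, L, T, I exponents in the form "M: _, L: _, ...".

M: -1, L: -5, T: 2, I: 0

Collect each base-dimension exponent across the product:
  M: −(0) + 2·(0) − (0) + (-1) + (0) = -1
  L: −(0) + 2·(0) − (4) + (-3) + (2) = -5
  T: −(-1) + 2·(-1) − (0) + (4) + (-1) = 2
  I: −(2) + 2·(0) − (0) + (2) + (0) = 0
So the dimensions are [M⁻¹ L⁻⁵ T²].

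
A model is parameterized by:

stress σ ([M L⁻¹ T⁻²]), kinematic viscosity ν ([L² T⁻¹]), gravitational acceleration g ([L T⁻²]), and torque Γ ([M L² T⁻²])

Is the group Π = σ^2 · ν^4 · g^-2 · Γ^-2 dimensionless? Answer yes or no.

Sum the exponent of each base dimension across the product:
  M: 2·[σ]_M + 4·[ν]_M − 2·[g]_M − 2·[Γ]_M = 2·(1) + 4·(0) − 2·(0) − 2·(1) = 0
  L: 2·[σ]_L + 4·[ν]_L − 2·[g]_L − 2·[Γ]_L = 2·(-1) + 4·(2) − 2·(1) − 2·(2) = 0
  T: 2·[σ]_T + 4·[ν]_T − 2·[g]_T − 2·[Γ]_T = 2·(-2) + 4·(-1) − 2·(-2) − 2·(-2) = 0
  Θ: 2·[σ]_Θ + 4·[ν]_Θ − 2·[g]_Θ − 2·[Γ]_Θ = 2·(0) + 4·(0) − 2·(0) − 2·(0) = 0
All base exponents vanish — dimensionless.

yes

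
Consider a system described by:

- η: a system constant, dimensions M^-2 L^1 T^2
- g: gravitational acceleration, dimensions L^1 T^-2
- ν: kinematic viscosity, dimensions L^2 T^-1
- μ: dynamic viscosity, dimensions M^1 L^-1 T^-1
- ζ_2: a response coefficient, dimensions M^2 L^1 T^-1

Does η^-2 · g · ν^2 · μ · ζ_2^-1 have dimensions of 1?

Sum the exponent of each base dimension across the product:
  M: −2·[η]_M + [g]_M + 2·[ν]_M + [μ]_M − [ζ_2]_M = −2·(-2) + (0) + 2·(0) + (1) − (2) = 3
  L: −2·[η]_L + [g]_L + 2·[ν]_L + [μ]_L − [ζ_2]_L = −2·(1) + (1) + 2·(2) + (-1) − (1) = 1
  T: −2·[η]_T + [g]_T + 2·[ν]_T + [μ]_T − [ζ_2]_T = −2·(2) + (-2) + 2·(-1) + (-1) − (-1) = -8
Net dimensions [M³ L T⁻⁸] ≠ [1] — not dimensionless.

no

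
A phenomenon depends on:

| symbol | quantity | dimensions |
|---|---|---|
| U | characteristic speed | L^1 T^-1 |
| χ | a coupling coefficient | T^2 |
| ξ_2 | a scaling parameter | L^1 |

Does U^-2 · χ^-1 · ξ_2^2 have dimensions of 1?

Sum the exponent of each base dimension across the product:
  L: −2·[U]_L − [χ]_L + 2·[ξ_2]_L = −2·(1) − (0) + 2·(1) = 0
  T: −2·[U]_T − [χ]_T + 2·[ξ_2]_T = −2·(-1) − (2) + 2·(0) = 0
All base exponents vanish — dimensionless.

yes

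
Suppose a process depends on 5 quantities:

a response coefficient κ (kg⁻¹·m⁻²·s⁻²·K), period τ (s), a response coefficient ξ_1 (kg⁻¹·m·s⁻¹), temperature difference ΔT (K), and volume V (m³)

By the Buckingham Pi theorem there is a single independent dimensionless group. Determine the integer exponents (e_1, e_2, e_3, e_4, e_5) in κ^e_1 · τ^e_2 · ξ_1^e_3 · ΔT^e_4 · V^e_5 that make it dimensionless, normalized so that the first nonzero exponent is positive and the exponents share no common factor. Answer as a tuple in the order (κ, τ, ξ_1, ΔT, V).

M: e_1·(-1) + e_2·(0) + e_3·(-1) + e_4·(0) + e_5·(0) = 0
L: e_1·(-2) + e_2·(0) + e_3·(1) + e_4·(0) + e_5·(3) = 0
T: e_1·(-2) + e_2·(1) + e_3·(-1) + e_4·(0) + e_5·(0) = 0
Θ: e_1·(1) + e_2·(0) + e_3·(0) + e_4·(1) + e_5·(0) = 0
Solving this homogeneous linear system for the smallest-integer solution (first nonzero entry positive) gives (1, 1, -1, -1, 1).

(1, 1, -1, -1, 1)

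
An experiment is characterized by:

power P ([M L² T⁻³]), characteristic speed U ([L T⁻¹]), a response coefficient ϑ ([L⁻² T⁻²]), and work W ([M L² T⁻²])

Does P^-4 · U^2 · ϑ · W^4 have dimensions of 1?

yes

Sum the exponent of each base dimension across the product:
  M: −4·[P]_M + 2·[U]_M + [ϑ]_M + 4·[W]_M = −4·(1) + 2·(0) + (0) + 4·(1) = 0
  L: −4·[P]_L + 2·[U]_L + [ϑ]_L + 4·[W]_L = −4·(2) + 2·(1) + (-2) + 4·(2) = 0
  T: −4·[P]_T + 2·[U]_T + [ϑ]_T + 4·[W]_T = −4·(-3) + 2·(-1) + (-2) + 4·(-2) = 0
All base exponents vanish — dimensionless.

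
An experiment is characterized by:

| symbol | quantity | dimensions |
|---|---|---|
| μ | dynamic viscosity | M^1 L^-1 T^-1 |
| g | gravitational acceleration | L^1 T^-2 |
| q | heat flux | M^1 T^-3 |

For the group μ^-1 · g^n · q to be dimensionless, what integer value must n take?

-1

Balance the L exponent: (1)·n from g, plus −(-1) + (0) = 1 from the rest, must sum to zero.
n + 1 = 0, so n = -1.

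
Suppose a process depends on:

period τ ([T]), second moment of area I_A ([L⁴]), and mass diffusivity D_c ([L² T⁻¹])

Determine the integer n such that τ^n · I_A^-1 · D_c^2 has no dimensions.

Balance the T exponent: (1)·n from τ, plus −(0) + 2·(-1) = -2 from the rest, must sum to zero.
n − 2 = 0, so n = 2.

2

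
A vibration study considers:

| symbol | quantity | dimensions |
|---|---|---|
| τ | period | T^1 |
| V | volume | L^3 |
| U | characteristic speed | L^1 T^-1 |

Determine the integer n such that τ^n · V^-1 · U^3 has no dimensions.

Balance the T exponent: (1)·n from τ, plus −(0) + 3·(-1) = -3 from the rest, must sum to zero.
n − 3 = 0, so n = 3.

3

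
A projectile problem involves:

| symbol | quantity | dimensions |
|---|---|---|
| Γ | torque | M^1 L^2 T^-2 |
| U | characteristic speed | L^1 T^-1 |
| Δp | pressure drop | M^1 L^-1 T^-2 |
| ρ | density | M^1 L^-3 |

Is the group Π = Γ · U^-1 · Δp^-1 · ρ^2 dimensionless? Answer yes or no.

no

Sum the exponent of each base dimension across the product:
  M: [Γ]_M − [U]_M − [Δp]_M + 2·[ρ]_M = (1) − (0) − (1) + 2·(1) = 2
  L: [Γ]_L − [U]_L − [Δp]_L + 2·[ρ]_L = (2) − (1) − (-1) + 2·(-3) = -4
  T: [Γ]_T − [U]_T − [Δp]_T + 2·[ρ]_T = (-2) − (-1) − (-2) + 2·(0) = 1
Net dimensions [M² L⁻⁴ T] ≠ [1] — not dimensionless.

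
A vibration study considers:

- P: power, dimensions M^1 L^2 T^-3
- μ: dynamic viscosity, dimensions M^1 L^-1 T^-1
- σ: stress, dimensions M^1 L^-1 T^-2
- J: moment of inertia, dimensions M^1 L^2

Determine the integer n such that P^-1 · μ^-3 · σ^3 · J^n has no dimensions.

Balance the M exponent: (1)·n from J, plus −(1) − 3·(1) + 3·(1) = -1 from the rest, must sum to zero.
n − 1 = 0, so n = 1.

1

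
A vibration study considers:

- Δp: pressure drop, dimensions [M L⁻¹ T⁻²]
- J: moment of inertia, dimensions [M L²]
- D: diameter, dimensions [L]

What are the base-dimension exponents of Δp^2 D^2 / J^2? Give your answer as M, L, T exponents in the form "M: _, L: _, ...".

Collect each base-dimension exponent across the product:
  M: 2·(1) − 2·(1) + 2·(0) = 0
  L: 2·(-1) − 2·(2) + 2·(1) = -4
  T: 2·(-2) − 2·(0) + 2·(0) = -4
So the dimensions are [L⁻⁴ T⁻⁴].

M: 0, L: -4, T: -4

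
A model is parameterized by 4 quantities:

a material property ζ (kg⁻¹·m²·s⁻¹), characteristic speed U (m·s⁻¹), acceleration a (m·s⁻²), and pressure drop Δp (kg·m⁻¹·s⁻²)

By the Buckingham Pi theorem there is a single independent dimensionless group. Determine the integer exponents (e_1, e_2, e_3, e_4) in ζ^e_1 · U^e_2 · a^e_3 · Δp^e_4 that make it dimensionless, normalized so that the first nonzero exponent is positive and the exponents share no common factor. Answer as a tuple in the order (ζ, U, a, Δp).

(1, 1, -2, 1)

M: e_1·(-1) + e_2·(0) + e_3·(0) + e_4·(1) = 0
L: e_1·(2) + e_2·(1) + e_3·(1) + e_4·(-1) = 0
T: e_1·(-1) + e_2·(-1) + e_3·(-2) + e_4·(-2) = 0
Solving this homogeneous linear system for the smallest-integer solution (first nonzero entry positive) gives (1, 1, -2, 1).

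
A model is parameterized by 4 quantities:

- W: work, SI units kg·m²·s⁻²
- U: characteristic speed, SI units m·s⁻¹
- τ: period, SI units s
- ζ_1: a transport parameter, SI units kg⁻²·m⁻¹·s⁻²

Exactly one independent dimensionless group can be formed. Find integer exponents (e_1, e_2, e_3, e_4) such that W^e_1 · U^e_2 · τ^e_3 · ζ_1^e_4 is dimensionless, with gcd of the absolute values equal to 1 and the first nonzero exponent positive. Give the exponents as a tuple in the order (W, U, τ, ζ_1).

M: e_1·(1) + e_2·(0) + e_3·(0) + e_4·(-2) = 0
L: e_1·(2) + e_2·(1) + e_3·(0) + e_4·(-1) = 0
T: e_1·(-2) + e_2·(-1) + e_3·(1) + e_4·(-2) = 0
Solving this homogeneous linear system for the smallest-integer solution (first nonzero entry positive) gives (2, -3, 3, 1).

(2, -3, 3, 1)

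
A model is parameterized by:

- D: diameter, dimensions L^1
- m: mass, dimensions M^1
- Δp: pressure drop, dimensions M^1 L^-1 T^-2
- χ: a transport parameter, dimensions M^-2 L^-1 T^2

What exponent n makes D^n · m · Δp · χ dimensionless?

Balance the L exponent: (1)·n from D, plus (0) + (-1) + (-1) = -2 from the rest, must sum to zero.
n − 2 = 0, so n = 2.

2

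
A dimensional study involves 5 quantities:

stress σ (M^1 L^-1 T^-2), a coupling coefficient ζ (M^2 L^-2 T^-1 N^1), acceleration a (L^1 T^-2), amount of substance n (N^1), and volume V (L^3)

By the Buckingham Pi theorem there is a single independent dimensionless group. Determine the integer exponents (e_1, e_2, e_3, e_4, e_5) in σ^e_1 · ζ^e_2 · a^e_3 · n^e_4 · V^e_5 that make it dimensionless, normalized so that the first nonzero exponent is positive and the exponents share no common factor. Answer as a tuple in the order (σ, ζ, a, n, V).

(4, -2, -3, 2, 1)

M: e_1·(1) + e_2·(2) + e_3·(0) + e_4·(0) + e_5·(0) = 0
L: e_1·(-1) + e_2·(-2) + e_3·(1) + e_4·(0) + e_5·(3) = 0
T: e_1·(-2) + e_2·(-1) + e_3·(-2) + e_4·(0) + e_5·(0) = 0
N: e_1·(0) + e_2·(1) + e_3·(0) + e_4·(1) + e_5·(0) = 0
Solving this homogeneous linear system for the smallest-integer solution (first nonzero entry positive) gives (4, -2, -3, 2, 1).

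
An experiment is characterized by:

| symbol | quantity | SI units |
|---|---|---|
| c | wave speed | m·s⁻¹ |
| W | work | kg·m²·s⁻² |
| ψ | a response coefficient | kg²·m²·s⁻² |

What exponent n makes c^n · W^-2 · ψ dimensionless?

Balance the L exponent: (1)·n from c, plus −2·(2) + (2) = -2 from the rest, must sum to zero.
n − 2 = 0, so n = 2.

2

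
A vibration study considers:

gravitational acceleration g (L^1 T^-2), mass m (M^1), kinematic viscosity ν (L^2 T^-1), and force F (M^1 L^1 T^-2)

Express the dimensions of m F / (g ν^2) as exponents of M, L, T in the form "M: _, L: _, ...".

M: 2, L: -4, T: 2

Collect each base-dimension exponent across the product:
  M: −(0) + (1) − 2·(0) + (1) = 2
  L: −(1) + (0) − 2·(2) + (1) = -4
  T: −(-2) + (0) − 2·(-1) + (-2) = 2
So the dimensions are [M² L⁻⁴ T²].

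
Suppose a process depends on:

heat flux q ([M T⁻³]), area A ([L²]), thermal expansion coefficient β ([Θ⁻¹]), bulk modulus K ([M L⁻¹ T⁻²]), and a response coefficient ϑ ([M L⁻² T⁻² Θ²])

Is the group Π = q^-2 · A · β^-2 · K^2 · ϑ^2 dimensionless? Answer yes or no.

no

Sum the exponent of each base dimension across the product:
  M: −2·[q]_M + [A]_M − 2·[β]_M + 2·[K]_M + 2·[ϑ]_M = −2·(1) + (0) − 2·(0) + 2·(1) + 2·(1) = 2
  L: −2·[q]_L + [A]_L − 2·[β]_L + 2·[K]_L + 2·[ϑ]_L = −2·(0) + (2) − 2·(0) + 2·(-1) + 2·(-2) = -4
  T: −2·[q]_T + [A]_T − 2·[β]_T + 2·[K]_T + 2·[ϑ]_T = −2·(-3) + (0) − 2·(0) + 2·(-2) + 2·(-2) = -2
  Θ: −2·[q]_Θ + [A]_Θ − 2·[β]_Θ + 2·[K]_Θ + 2·[ϑ]_Θ = −2·(0) + (0) − 2·(-1) + 2·(0) + 2·(2) = 6
Net dimensions [M² L⁻⁴ T⁻² Θ⁶] ≠ [1] — not dimensionless.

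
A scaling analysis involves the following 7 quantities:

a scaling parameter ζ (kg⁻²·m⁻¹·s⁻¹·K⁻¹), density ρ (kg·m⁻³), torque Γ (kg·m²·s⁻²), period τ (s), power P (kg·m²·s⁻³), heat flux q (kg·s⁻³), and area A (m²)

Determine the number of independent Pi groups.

There are 7 variables and 4 base dimensions (M, L, T, Θ).
The dimension matrix has rank 4.
Independent dimensionless groups: 7 − 4 = 3.

3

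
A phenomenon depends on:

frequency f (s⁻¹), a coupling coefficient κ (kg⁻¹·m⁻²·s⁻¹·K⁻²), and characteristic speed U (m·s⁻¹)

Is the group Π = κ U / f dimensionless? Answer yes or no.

no

Sum the exponent of each base dimension across the product:
  M: −[f]_M + [κ]_M + [U]_M = −(0) + (-1) + (0) = -1
  L: −[f]_L + [κ]_L + [U]_L = −(0) + (-2) + (1) = -1
  T: −[f]_T + [κ]_T + [U]_T = −(-1) + (-1) + (-1) = -1
  Θ: −[f]_Θ + [κ]_Θ + [U]_Θ = −(0) + (-2) + (0) = -2
Net dimensions [M⁻¹ L⁻¹ T⁻¹ Θ⁻²] ≠ [1] — not dimensionless.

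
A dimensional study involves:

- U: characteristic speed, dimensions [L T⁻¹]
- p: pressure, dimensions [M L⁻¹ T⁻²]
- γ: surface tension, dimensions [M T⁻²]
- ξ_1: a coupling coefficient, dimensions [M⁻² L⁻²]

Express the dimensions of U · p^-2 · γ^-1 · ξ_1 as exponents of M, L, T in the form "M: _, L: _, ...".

Collect each base-dimension exponent across the product:
  M: (0) − 2·(1) − (1) + (-2) = -5
  L: (1) − 2·(-1) − (0) + (-2) = 1
  T: (-1) − 2·(-2) − (-2) + (0) = 5
So the dimensions are [M⁻⁵ L T⁵].

M: -5, L: 1, T: 5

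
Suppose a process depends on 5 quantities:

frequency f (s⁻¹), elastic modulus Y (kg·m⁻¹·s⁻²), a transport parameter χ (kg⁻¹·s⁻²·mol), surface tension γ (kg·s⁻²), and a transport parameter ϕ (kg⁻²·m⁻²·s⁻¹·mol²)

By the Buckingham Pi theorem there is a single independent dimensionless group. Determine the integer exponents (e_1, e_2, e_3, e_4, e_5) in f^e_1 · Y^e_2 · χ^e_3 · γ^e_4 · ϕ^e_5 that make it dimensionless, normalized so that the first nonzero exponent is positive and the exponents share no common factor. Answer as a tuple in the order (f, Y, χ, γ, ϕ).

(3, -2, -2, 2, 1)

M: e_1·(0) + e_2·(1) + e_3·(-1) + e_4·(1) + e_5·(-2) = 0
L: e_1·(0) + e_2·(-1) + e_3·(0) + e_4·(0) + e_5·(-2) = 0
T: e_1·(-1) + e_2·(-2) + e_3·(-2) + e_4·(-2) + e_5·(-1) = 0
N: e_1·(0) + e_2·(0) + e_3·(1) + e_4·(0) + e_5·(2) = 0
Solving this homogeneous linear system for the smallest-integer solution (first nonzero entry positive) gives (3, -2, -2, 2, 1).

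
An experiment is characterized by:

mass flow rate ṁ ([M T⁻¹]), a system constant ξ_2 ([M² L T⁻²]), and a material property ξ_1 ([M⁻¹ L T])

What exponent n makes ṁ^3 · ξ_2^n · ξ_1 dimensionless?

Balance the M exponent: (2)·n from ξ_2, plus 3·(1) + (-1) = 2 from the rest, must sum to zero.
2n + 2 = 0, so n = -1.

-1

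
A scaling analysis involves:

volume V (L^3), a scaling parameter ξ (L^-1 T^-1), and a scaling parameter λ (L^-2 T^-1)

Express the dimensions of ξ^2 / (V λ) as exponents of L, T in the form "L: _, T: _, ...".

L: -3, T: -1

Collect each base-dimension exponent across the product:
  L: −(3) + 2·(-1) − (-2) = -3
  T: −(0) + 2·(-1) − (-1) = -1
So the dimensions are [L⁻³ T⁻¹].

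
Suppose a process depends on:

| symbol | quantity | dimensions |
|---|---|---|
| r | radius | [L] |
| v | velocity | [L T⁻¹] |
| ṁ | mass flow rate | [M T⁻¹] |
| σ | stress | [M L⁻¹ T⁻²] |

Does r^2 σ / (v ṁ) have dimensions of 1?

Sum the exponent of each base dimension across the product:
  M: 2·[r]_M − [v]_M − [ṁ]_M + [σ]_M = 2·(0) − (0) − (1) + (1) = 0
  L: 2·[r]_L − [v]_L − [ṁ]_L + [σ]_L = 2·(1) − (1) − (0) + (-1) = 0
  T: 2·[r]_T − [v]_T − [ṁ]_T + [σ]_T = 2·(0) − (-1) − (-1) + (-2) = 0
All base exponents vanish — dimensionless.

yes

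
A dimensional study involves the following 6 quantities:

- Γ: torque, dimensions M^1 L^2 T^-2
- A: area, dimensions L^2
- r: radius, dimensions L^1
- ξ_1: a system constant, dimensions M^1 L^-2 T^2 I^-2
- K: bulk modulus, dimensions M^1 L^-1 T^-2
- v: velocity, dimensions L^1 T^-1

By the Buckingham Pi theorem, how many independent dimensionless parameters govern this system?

2

There are 6 variables and 4 base dimensions (M, L, T, I).
The dimension matrix has rank 4.
Independent dimensionless groups: 6 − 4 = 2.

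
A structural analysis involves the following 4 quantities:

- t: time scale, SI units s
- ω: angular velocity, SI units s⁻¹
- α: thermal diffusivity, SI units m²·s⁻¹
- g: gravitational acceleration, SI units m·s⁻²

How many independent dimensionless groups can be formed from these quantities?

There are 4 variables and 2 base dimensions (L, T).
The dimension matrix has rank 2.
Independent dimensionless groups: 4 − 2 = 2.

2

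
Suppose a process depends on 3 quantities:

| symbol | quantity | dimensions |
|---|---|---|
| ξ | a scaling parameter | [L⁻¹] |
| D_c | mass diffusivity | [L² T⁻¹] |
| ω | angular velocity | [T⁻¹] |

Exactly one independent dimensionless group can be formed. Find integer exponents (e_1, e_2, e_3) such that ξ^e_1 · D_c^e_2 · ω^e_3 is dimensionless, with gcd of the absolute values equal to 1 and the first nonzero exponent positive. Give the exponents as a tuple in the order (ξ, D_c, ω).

(2, 1, -1)

L: e_1·(-1) + e_2·(2) + e_3·(0) = 0
T: e_1·(0) + e_2·(-1) + e_3·(-1) = 0
Solving this homogeneous linear system for the smallest-integer solution (first nonzero entry positive) gives (2, 1, -1).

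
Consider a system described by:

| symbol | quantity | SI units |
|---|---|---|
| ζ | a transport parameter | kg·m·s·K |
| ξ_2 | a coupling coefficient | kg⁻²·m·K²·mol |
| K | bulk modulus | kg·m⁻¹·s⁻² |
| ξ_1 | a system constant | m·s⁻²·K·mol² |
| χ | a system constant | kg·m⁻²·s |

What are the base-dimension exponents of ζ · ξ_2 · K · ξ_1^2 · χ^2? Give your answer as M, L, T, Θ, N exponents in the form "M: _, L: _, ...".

Collect each base-dimension exponent across the product:
  M: (1) + (-2) + (1) + 2·(0) + 2·(1) = 2
  L: (1) + (1) + (-1) + 2·(1) + 2·(-2) = -1
  T: (1) + (0) + (-2) + 2·(-2) + 2·(1) = -3
  Θ: (1) + (2) + (0) + 2·(1) + 2·(0) = 5
  N: (0) + (1) + (0) + 2·(2) + 2·(0) = 5
So the dimensions are [M² L⁻¹ T⁻³ Θ⁵ N⁵].

M: 2, L: -1, T: -3, Θ: 5, N: 5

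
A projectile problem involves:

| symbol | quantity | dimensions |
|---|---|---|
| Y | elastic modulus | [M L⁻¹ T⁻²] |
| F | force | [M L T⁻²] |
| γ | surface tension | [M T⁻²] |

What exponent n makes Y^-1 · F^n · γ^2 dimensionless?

-1

Balance the M exponent: (1)·n from F, plus −(1) + 2·(1) = 1 from the rest, must sum to zero.
n + 1 = 0, so n = -1.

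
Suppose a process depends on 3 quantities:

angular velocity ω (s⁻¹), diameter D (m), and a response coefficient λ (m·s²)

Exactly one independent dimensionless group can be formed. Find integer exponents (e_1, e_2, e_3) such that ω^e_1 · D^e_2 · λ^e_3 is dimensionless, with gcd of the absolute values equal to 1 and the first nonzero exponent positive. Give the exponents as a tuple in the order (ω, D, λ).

(2, -1, 1)

L: e_1·(0) + e_2·(1) + e_3·(1) = 0
T: e_1·(-1) + e_2·(0) + e_3·(2) = 0
Solving this homogeneous linear system for the smallest-integer solution (first nonzero entry positive) gives (2, -1, 1).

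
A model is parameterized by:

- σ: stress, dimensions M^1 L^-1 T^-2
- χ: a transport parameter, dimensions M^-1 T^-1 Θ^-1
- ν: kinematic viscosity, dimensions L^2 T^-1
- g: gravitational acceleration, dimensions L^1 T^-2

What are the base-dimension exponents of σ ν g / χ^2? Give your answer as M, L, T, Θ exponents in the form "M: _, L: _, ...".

M: 3, L: 2, T: -3, Θ: 2

Collect each base-dimension exponent across the product:
  M: (1) − 2·(-1) + (0) + (0) = 3
  L: (-1) − 2·(0) + (2) + (1) = 2
  T: (-2) − 2·(-1) + (-1) + (-2) = -3
  Θ: (0) − 2·(-1) + (0) + (0) = 2
So the dimensions are [M³ L² T⁻³ Θ²].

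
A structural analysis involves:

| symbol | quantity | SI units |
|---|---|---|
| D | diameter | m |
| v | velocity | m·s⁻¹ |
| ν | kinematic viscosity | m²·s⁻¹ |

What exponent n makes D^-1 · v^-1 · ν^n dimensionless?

1

Balance the L exponent: (2)·n from ν, plus −(1) − (1) = -2 from the rest, must sum to zero.
2n − 2 = 0, so n = 1.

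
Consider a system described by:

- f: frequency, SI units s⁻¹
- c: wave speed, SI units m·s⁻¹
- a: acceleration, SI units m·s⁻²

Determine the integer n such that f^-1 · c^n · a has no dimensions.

-1

Balance the L exponent: (1)·n from c, plus −(0) + (1) = 1 from the rest, must sum to zero.
n + 1 = 0, so n = -1.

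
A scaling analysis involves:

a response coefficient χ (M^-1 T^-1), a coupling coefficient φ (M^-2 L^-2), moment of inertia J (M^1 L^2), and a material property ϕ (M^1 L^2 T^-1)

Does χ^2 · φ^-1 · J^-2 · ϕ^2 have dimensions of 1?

Sum the exponent of each base dimension across the product:
  M: 2·[χ]_M − [φ]_M − 2·[J]_M + 2·[ϕ]_M = 2·(-1) − (-2) − 2·(1) + 2·(1) = 0
  L: 2·[χ]_L − [φ]_L − 2·[J]_L + 2·[ϕ]_L = 2·(0) − (-2) − 2·(2) + 2·(2) = 2
  T: 2·[χ]_T − [φ]_T − 2·[J]_T + 2·[ϕ]_T = 2·(-1) − (0) − 2·(0) + 2·(-1) = -4
Net dimensions [L² T⁻⁴] ≠ [1] — not dimensionless.

no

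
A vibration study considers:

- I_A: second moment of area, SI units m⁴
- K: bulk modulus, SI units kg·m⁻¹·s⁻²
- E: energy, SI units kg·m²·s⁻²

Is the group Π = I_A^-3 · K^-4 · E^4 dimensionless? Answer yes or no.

Sum the exponent of each base dimension across the product:
  M: −3·[I_A]_M − 4·[K]_M + 4·[E]_M = −3·(0) − 4·(1) + 4·(1) = 0
  L: −3·[I_A]_L − 4·[K]_L + 4·[E]_L = −3·(4) − 4·(-1) + 4·(2) = 0
  T: −3·[I_A]_T − 4·[K]_T + 4·[E]_T = −3·(0) − 4·(-2) + 4·(-2) = 0
All base exponents vanish — dimensionless.

yes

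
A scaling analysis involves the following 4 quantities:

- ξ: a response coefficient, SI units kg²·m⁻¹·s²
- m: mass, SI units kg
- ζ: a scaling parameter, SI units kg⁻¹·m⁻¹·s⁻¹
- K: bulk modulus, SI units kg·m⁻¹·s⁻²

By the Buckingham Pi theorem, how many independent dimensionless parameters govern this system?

1

There are 4 variables and 3 base dimensions (M, L, T).
The dimension matrix has rank 3.
Independent dimensionless groups: 4 − 3 = 1.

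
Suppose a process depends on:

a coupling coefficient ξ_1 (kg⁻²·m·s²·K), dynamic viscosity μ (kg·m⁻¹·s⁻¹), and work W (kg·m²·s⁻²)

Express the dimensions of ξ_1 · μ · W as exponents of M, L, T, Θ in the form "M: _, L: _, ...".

Collect each base-dimension exponent across the product:
  M: (-2) + (1) + (1) = 0
  L: (1) + (-1) + (2) = 2
  T: (2) + (-1) + (-2) = -1
  Θ: (1) + (0) + (0) = 1
So the dimensions are [L² T⁻¹ Θ].

M: 0, L: 2, T: -1, Θ: 1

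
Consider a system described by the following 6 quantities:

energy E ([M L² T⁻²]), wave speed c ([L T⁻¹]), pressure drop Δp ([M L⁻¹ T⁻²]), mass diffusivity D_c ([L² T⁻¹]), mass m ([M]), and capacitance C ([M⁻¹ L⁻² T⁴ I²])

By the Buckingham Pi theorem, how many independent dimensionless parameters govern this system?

2

There are 6 variables and 4 base dimensions (M, L, T, I).
The dimension matrix has rank 4.
Independent dimensionless groups: 6 − 4 = 2.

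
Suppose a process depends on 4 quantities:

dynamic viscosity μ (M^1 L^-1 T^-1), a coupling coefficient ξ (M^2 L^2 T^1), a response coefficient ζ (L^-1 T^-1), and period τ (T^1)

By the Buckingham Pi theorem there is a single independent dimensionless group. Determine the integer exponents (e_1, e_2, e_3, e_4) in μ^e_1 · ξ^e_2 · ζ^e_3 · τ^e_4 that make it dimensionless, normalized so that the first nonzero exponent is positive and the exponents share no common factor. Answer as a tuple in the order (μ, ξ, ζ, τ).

M: e_1·(1) + e_2·(2) + e_3·(0) + e_4·(0) = 0
L: e_1·(-1) + e_2·(2) + e_3·(-1) + e_4·(0) = 0
T: e_1·(-1) + e_2·(1) + e_3·(-1) + e_4·(1) = 0
Solving this homogeneous linear system for the smallest-integer solution (first nonzero entry positive) gives (2, -1, -4, -1).

(2, -1, -4, -1)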